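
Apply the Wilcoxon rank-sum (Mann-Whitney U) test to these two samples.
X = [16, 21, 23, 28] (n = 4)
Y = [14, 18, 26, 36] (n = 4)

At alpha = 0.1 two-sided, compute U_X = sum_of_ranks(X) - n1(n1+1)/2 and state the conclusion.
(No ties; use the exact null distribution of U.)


Step 1: Combine and sort all 8 observations; assign midranks.
sorted (value, group): (14,Y), (16,X), (18,Y), (21,X), (23,X), (26,Y), (28,X), (36,Y)
ranks: 14->1, 16->2, 18->3, 21->4, 23->5, 26->6, 28->7, 36->8
Step 2: Rank sum for X: R1 = 2 + 4 + 5 + 7 = 18.
Step 3: U_X = R1 - n1(n1+1)/2 = 18 - 4*5/2 = 18 - 10 = 8.
       U_Y = n1*n2 - U_X = 16 - 8 = 8.
Step 4: No ties, so the exact null distribution of U (based on enumerating the C(8,4) = 70 equally likely rank assignments) gives the two-sided p-value.
Step 5: p-value = 1.000000; compare to alpha = 0.1. fail to reject H0.

U_X = 8, p = 1.000000, fail to reject H0 at alpha = 0.1.


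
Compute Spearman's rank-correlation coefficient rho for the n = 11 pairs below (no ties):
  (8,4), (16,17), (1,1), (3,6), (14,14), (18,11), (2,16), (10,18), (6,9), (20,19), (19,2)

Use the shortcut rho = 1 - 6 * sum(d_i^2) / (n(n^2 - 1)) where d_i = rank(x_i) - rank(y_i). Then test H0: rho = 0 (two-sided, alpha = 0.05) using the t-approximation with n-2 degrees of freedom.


Step 1: Rank x and y separately (midranks; no ties here).
rank(x): 8->5, 16->8, 1->1, 3->3, 14->7, 18->9, 2->2, 10->6, 6->4, 20->11, 19->10
rank(y): 4->3, 17->9, 1->1, 6->4, 14->7, 11->6, 16->8, 18->10, 9->5, 19->11, 2->2
Step 2: d_i = R_x(i) - R_y(i); compute d_i^2.
  (5-3)^2=4, (8-9)^2=1, (1-1)^2=0, (3-4)^2=1, (7-7)^2=0, (9-6)^2=9, (2-8)^2=36, (6-10)^2=16, (4-5)^2=1, (11-11)^2=0, (10-2)^2=64
sum(d^2) = 132.
Step 3: rho = 1 - 6*132 / (11*(11^2 - 1)) = 1 - 792/1320 = 0.400000.
Step 4: Under H0, t = rho * sqrt((n-2)/(1-rho^2)) = 1.3093 ~ t(9).
Step 5: Two-sided p-value from the t-distribution with 9 df = 0.222868.
Step 6: alpha = 0.05. fail to reject H0.

rho = 0.4000, p = 0.222868, fail to reject H0 at alpha = 0.05.


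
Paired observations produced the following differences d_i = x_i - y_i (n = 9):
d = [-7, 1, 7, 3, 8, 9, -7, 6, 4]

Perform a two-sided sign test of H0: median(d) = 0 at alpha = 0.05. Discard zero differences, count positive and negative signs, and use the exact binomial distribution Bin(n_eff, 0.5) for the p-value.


Step 1: Discard zero differences. Original n = 9; n_eff = number of nonzero differences = 9.
Nonzero differences (with sign): -7, +1, +7, +3, +8, +9, -7, +6, +4
Step 2: Count signs: positive = 7, negative = 2.
Step 3: Under H0: P(positive) = 0.5, so the number of positives S ~ Bin(9, 0.5).
Step 4: Two-sided exact p-value = sum of Bin(9,0.5) probabilities at or below the observed probability = 0.179688.
Step 5: alpha = 0.05. fail to reject H0.

n_eff = 9, pos = 7, neg = 2, p = 0.179688, fail to reject H0.


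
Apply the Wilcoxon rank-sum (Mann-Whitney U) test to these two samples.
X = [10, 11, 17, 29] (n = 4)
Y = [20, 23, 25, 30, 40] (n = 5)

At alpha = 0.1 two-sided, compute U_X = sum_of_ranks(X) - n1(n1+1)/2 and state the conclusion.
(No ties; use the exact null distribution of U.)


Step 1: Combine and sort all 9 observations; assign midranks.
sorted (value, group): (10,X), (11,X), (17,X), (20,Y), (23,Y), (25,Y), (29,X), (30,Y), (40,Y)
ranks: 10->1, 11->2, 17->3, 20->4, 23->5, 25->6, 29->7, 30->8, 40->9
Step 2: Rank sum for X: R1 = 1 + 2 + 3 + 7 = 13.
Step 3: U_X = R1 - n1(n1+1)/2 = 13 - 4*5/2 = 13 - 10 = 3.
       U_Y = n1*n2 - U_X = 20 - 3 = 17.
Step 4: No ties, so the exact null distribution of U (based on enumerating the C(9,4) = 126 equally likely rank assignments) gives the two-sided p-value.
Step 5: p-value = 0.111111; compare to alpha = 0.1. fail to reject H0.

U_X = 3, p = 0.111111, fail to reject H0 at alpha = 0.1.


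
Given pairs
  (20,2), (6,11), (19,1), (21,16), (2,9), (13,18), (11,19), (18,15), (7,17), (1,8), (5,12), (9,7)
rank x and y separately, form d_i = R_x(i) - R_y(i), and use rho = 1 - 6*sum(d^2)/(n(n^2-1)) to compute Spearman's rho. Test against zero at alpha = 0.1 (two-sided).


Step 1: Rank x and y separately (midranks; no ties here).
rank(x): 20->11, 6->4, 19->10, 21->12, 2->2, 13->8, 11->7, 18->9, 7->5, 1->1, 5->3, 9->6
rank(y): 2->2, 11->6, 1->1, 16->9, 9->5, 18->11, 19->12, 15->8, 17->10, 8->4, 12->7, 7->3
Step 2: d_i = R_x(i) - R_y(i); compute d_i^2.
  (11-2)^2=81, (4-6)^2=4, (10-1)^2=81, (12-9)^2=9, (2-5)^2=9, (8-11)^2=9, (7-12)^2=25, (9-8)^2=1, (5-10)^2=25, (1-4)^2=9, (3-7)^2=16, (6-3)^2=9
sum(d^2) = 278.
Step 3: rho = 1 - 6*278 / (12*(12^2 - 1)) = 1 - 1668/1716 = 0.027972.
Step 4: Under H0, t = rho * sqrt((n-2)/(1-rho^2)) = 0.0885 ~ t(10).
Step 5: Two-sided p-value from the t-distribution with 10 df = 0.931234.
Step 6: alpha = 0.1. fail to reject H0.

rho = 0.0280, p = 0.931234, fail to reject H0 at alpha = 0.1.


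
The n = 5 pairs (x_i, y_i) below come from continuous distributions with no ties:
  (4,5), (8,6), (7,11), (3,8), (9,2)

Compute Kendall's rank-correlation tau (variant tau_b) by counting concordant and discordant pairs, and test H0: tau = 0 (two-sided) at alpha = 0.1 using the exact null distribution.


Step 1: Enumerate the 10 unordered pairs (i,j) with i<j and classify each by sign(x_j-x_i) * sign(y_j-y_i).
  (1,2):dx=+4,dy=+1->C; (1,3):dx=+3,dy=+6->C; (1,4):dx=-1,dy=+3->D; (1,5):dx=+5,dy=-3->D
  (2,3):dx=-1,dy=+5->D; (2,4):dx=-5,dy=+2->D; (2,5):dx=+1,dy=-4->D; (3,4):dx=-4,dy=-3->C
  (3,5):dx=+2,dy=-9->D; (4,5):dx=+6,dy=-6->D
Step 2: C = 3, D = 7, total pairs = 10.
Step 3: tau = (C - D)/(n(n-1)/2) = (3 - 7)/10 = -0.400000.
Step 4: Exact two-sided p-value (enumerate n! = 120 permutations of y under H0): p = 0.483333.
Step 5: alpha = 0.1. fail to reject H0.

tau_b = -0.4000 (C=3, D=7), p = 0.483333, fail to reject H0.


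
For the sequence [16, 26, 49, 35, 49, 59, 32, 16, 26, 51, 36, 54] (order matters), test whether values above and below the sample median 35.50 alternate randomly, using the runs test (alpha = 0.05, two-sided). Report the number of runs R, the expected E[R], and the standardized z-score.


Step 1: Compute median = 35.50; label A = above, B = below.
Labels in order: BBABAABBBAAA  (n_A = 6, n_B = 6)
Step 2: Count runs R = 6.
Step 3: Under H0 (random ordering), E[R] = 2*n_A*n_B/(n_A+n_B) + 1 = 2*6*6/12 + 1 = 7.0000.
        Var[R] = 2*n_A*n_B*(2*n_A*n_B - n_A - n_B) / ((n_A+n_B)^2 * (n_A+n_B-1)) = 4320/1584 = 2.7273.
        SD[R] = 1.6514.
Step 4: Continuity-corrected z = (R + 0.5 - E[R]) / SD[R] = (6 + 0.5 - 7.0000) / 1.6514 = -0.3028.
Step 5: Two-sided p-value via normal approximation = 2*(1 - Phi(|z|)) = 0.762069.
Step 6: alpha = 0.05. fail to reject H0.

R = 6, z = -0.3028, p = 0.762069, fail to reject H0.


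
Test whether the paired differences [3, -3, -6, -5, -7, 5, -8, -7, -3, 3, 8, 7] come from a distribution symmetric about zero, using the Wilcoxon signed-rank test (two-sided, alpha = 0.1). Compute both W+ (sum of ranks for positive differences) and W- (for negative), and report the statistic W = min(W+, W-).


Step 1: Drop any zero differences (none here) and take |d_i|.
|d| = [3, 3, 6, 5, 7, 5, 8, 7, 3, 3, 8, 7]
Step 2: Midrank |d_i| (ties get averaged ranks).
ranks: |3|->2.5, |3|->2.5, |6|->7, |5|->5.5, |7|->9, |5|->5.5, |8|->11.5, |7|->9, |3|->2.5, |3|->2.5, |8|->11.5, |7|->9
Step 3: Attach original signs; sum ranks with positive sign and with negative sign.
W+ = 2.5 + 5.5 + 2.5 + 11.5 + 9 = 31
W- = 2.5 + 7 + 5.5 + 9 + 11.5 + 9 + 2.5 = 47
(Check: W+ + W- = 78 should equal n(n+1)/2 = 78.)
Step 4: Test statistic W = min(W+, W-) = 31.
Step 5: Ties in |d|, so use the tie-corrected normal approximation.
        E[W] = n(n+1)/4 = 12*13/4 = 39.
        Tie groups: |d|=3 (t=4), |d|=5 (t=2), |d|=7 (t=3), |d|=8 (t=2); sum(t^3 - t) = 96.
        Var[W] = n(n+1)(2n+1)/24 - sum(t^3-t)/48 = 3900/24 - 96/48 = 160.5.
        z = (W - E[W]) / sqrt(Var[W]) = (31 - 39) / 12.6689 = -0.6315.
        Two-sided p = 2*Phi(z) = 0.527734.
Step 6: alpha = 0.1. fail to reject H0.

W+ = 31, W- = 47, W = min = 31, p = 0.527734, fail to reject H0.


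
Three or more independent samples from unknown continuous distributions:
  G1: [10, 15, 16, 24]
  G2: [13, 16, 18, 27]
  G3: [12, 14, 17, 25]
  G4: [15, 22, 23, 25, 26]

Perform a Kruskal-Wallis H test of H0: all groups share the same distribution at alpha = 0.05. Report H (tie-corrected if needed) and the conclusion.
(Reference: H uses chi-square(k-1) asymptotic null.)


Step 1: Combine all N = 17 observations and assign midranks.
sorted (value, group, rank): (10,G1,1), (12,G3,2), (13,G2,3), (14,G3,4), (15,G1,5.5), (15,G4,5.5), (16,G1,7.5), (16,G2,7.5), (17,G3,9), (18,G2,10), (22,G4,11), (23,G4,12), (24,G1,13), (25,G3,14.5), (25,G4,14.5), (26,G4,16), (27,G2,17)
Step 2: Sum ranks within each group.
R_1 = 27 (n_1 = 4)
R_2 = 37.5 (n_2 = 4)
R_3 = 29.5 (n_3 = 4)
R_4 = 59 (n_4 = 5)
Step 3: H = 12/(N(N+1)) * sum(R_i^2/n_i) - 3(N+1)
     = 12/(17*18) * (27^2/4 + 37.5^2/4 + 29.5^2/4 + 59^2/5) - 3*18
     = 0.039216 * 1447.58 - 54
     = 2.767647.
Step 4: Ties present; correction factor C = 1 - 18/(17^3 - 17) = 0.996324. Corrected H = 2.767647 / 0.996324 = 2.777860.
Step 5: Under H0, H ~ chi^2(3); p-value = 0.427158.
Step 6: alpha = 0.05. fail to reject H0.

H = 2.7779, df = 3, p = 0.427158, fail to reject H0.


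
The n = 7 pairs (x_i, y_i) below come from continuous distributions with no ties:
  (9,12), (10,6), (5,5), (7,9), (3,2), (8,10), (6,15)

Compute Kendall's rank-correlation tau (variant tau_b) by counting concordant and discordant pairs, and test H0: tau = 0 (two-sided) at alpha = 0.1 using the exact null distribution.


Step 1: Enumerate the 21 unordered pairs (i,j) with i<j and classify each by sign(x_j-x_i) * sign(y_j-y_i).
  (1,2):dx=+1,dy=-6->D; (1,3):dx=-4,dy=-7->C; (1,4):dx=-2,dy=-3->C; (1,5):dx=-6,dy=-10->C
  (1,6):dx=-1,dy=-2->C; (1,7):dx=-3,dy=+3->D; (2,3):dx=-5,dy=-1->C; (2,4):dx=-3,dy=+3->D
  (2,5):dx=-7,dy=-4->C; (2,6):dx=-2,dy=+4->D; (2,7):dx=-4,dy=+9->D; (3,4):dx=+2,dy=+4->C
  (3,5):dx=-2,dy=-3->C; (3,6):dx=+3,dy=+5->C; (3,7):dx=+1,dy=+10->C; (4,5):dx=-4,dy=-7->C
  (4,6):dx=+1,dy=+1->C; (4,7):dx=-1,dy=+6->D; (5,6):dx=+5,dy=+8->C; (5,7):dx=+3,dy=+13->C
  (6,7):dx=-2,dy=+5->D
Step 2: C = 14, D = 7, total pairs = 21.
Step 3: tau = (C - D)/(n(n-1)/2) = (14 - 7)/21 = 0.333333.
Step 4: Exact two-sided p-value (enumerate n! = 5040 permutations of y under H0): p = 0.381349.
Step 5: alpha = 0.1. fail to reject H0.

tau_b = 0.3333 (C=14, D=7), p = 0.381349, fail to reject H0.


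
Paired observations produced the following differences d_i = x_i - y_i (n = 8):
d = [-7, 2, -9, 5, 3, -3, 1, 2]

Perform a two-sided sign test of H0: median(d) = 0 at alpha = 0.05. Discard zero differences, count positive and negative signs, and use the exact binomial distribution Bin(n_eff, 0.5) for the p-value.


Step 1: Discard zero differences. Original n = 8; n_eff = number of nonzero differences = 8.
Nonzero differences (with sign): -7, +2, -9, +5, +3, -3, +1, +2
Step 2: Count signs: positive = 5, negative = 3.
Step 3: Under H0: P(positive) = 0.5, so the number of positives S ~ Bin(8, 0.5).
Step 4: Two-sided exact p-value = sum of Bin(8,0.5) probabilities at or below the observed probability = 0.726562.
Step 5: alpha = 0.05. fail to reject H0.

n_eff = 8, pos = 5, neg = 3, p = 0.726562, fail to reject H0.


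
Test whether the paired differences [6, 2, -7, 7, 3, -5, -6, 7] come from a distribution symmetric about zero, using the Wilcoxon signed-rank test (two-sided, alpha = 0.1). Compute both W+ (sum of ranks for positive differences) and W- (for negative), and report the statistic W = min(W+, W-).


Step 1: Drop any zero differences (none here) and take |d_i|.
|d| = [6, 2, 7, 7, 3, 5, 6, 7]
Step 2: Midrank |d_i| (ties get averaged ranks).
ranks: |6|->4.5, |2|->1, |7|->7, |7|->7, |3|->2, |5|->3, |6|->4.5, |7|->7
Step 3: Attach original signs; sum ranks with positive sign and with negative sign.
W+ = 4.5 + 1 + 7 + 2 + 7 = 21.5
W- = 7 + 3 + 4.5 = 14.5
(Check: W+ + W- = 36 should equal n(n+1)/2 = 36.)
Step 4: Test statistic W = min(W+, W-) = 14.5.
Step 5: Ties in |d|, so use the tie-corrected normal approximation.
        E[W] = n(n+1)/4 = 8*9/4 = 18.
        Tie groups: |d|=6 (t=2), |d|=7 (t=3); sum(t^3 - t) = 30.
        Var[W] = n(n+1)(2n+1)/24 - sum(t^3-t)/48 = 1224/24 - 30/48 = 50.375.
        z = (W - E[W]) / sqrt(Var[W]) = (14.5 - 18) / 7.0975 = -0.4931.
        Two-sided p = 2*Phi(z) = 0.621921.
Step 6: alpha = 0.1. fail to reject H0.

W+ = 21.5, W- = 14.5, W = min = 14.5, p = 0.621921, fail to reject H0.


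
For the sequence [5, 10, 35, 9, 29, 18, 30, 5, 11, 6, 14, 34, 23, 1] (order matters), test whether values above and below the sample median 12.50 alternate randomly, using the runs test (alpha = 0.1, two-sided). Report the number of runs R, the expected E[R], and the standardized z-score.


Step 1: Compute median = 12.50; label A = above, B = below.
Labels in order: BBABAAABBBAAAB  (n_A = 7, n_B = 7)
Step 2: Count runs R = 7.
Step 3: Under H0 (random ordering), E[R] = 2*n_A*n_B/(n_A+n_B) + 1 = 2*7*7/14 + 1 = 8.0000.
        Var[R] = 2*n_A*n_B*(2*n_A*n_B - n_A - n_B) / ((n_A+n_B)^2 * (n_A+n_B-1)) = 8232/2548 = 3.2308.
        SD[R] = 1.7974.
Step 4: Continuity-corrected z = (R + 0.5 - E[R]) / SD[R] = (7 + 0.5 - 8.0000) / 1.7974 = -0.2782.
Step 5: Two-sided p-value via normal approximation = 2*(1 - Phi(|z|)) = 0.780879.
Step 6: alpha = 0.1. fail to reject H0.

R = 7, z = -0.2782, p = 0.780879, fail to reject H0.


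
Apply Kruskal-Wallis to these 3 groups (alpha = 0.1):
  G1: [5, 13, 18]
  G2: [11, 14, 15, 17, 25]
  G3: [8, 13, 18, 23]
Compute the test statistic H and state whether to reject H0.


Step 1: Combine all N = 12 observations and assign midranks.
sorted (value, group, rank): (5,G1,1), (8,G3,2), (11,G2,3), (13,G1,4.5), (13,G3,4.5), (14,G2,6), (15,G2,7), (17,G2,8), (18,G1,9.5), (18,G3,9.5), (23,G3,11), (25,G2,12)
Step 2: Sum ranks within each group.
R_1 = 15 (n_1 = 3)
R_2 = 36 (n_2 = 5)
R_3 = 27 (n_3 = 4)
Step 3: H = 12/(N(N+1)) * sum(R_i^2/n_i) - 3(N+1)
     = 12/(12*13) * (15^2/3 + 36^2/5 + 27^2/4) - 3*13
     = 0.076923 * 516.45 - 39
     = 0.726923.
Step 4: Ties present; correction factor C = 1 - 12/(12^3 - 12) = 0.993007. Corrected H = 0.726923 / 0.993007 = 0.732042.
Step 5: Under H0, H ~ chi^2(2); p-value = 0.693488.
Step 6: alpha = 0.1. fail to reject H0.

H = 0.7320, df = 2, p = 0.693488, fail to reject H0.


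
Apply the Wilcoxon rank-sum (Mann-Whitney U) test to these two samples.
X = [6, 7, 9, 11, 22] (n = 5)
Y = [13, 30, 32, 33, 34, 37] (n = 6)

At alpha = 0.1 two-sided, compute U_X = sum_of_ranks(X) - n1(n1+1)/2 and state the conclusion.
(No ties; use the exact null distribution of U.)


Step 1: Combine and sort all 11 observations; assign midranks.
sorted (value, group): (6,X), (7,X), (9,X), (11,X), (13,Y), (22,X), (30,Y), (32,Y), (33,Y), (34,Y), (37,Y)
ranks: 6->1, 7->2, 9->3, 11->4, 13->5, 22->6, 30->7, 32->8, 33->9, 34->10, 37->11
Step 2: Rank sum for X: R1 = 1 + 2 + 3 + 4 + 6 = 16.
Step 3: U_X = R1 - n1(n1+1)/2 = 16 - 5*6/2 = 16 - 15 = 1.
       U_Y = n1*n2 - U_X = 30 - 1 = 29.
Step 4: No ties, so the exact null distribution of U (based on enumerating the C(11,5) = 462 equally likely rank assignments) gives the two-sided p-value.
Step 5: p-value = 0.008658; compare to alpha = 0.1. reject H0.

U_X = 1, p = 0.008658, reject H0 at alpha = 0.1.


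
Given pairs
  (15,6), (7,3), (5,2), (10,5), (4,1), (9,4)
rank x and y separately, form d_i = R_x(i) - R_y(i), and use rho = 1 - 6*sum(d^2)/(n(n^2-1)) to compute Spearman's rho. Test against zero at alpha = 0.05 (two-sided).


Step 1: Rank x and y separately (midranks; no ties here).
rank(x): 15->6, 7->3, 5->2, 10->5, 4->1, 9->4
rank(y): 6->6, 3->3, 2->2, 5->5, 1->1, 4->4
Step 2: d_i = R_x(i) - R_y(i); compute d_i^2.
  (6-6)^2=0, (3-3)^2=0, (2-2)^2=0, (5-5)^2=0, (1-1)^2=0, (4-4)^2=0
sum(d^2) = 0.
Step 3: rho = 1 - 6*0 / (6*(6^2 - 1)) = 1 - 0/210 = 1.000000.
Step 5: Two-sided p-value from the t-distribution with 4 df = 0.000000.
Step 6: alpha = 0.05. reject H0.

rho = 1.0000, p = 0.000000, reject H0 at alpha = 0.05.


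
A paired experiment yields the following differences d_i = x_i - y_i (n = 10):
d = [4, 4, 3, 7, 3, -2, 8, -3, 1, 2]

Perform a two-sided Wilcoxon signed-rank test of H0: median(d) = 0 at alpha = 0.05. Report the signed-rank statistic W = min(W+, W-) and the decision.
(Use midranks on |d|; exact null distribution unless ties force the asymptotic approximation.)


Step 1: Drop any zero differences (none here) and take |d_i|.
|d| = [4, 4, 3, 7, 3, 2, 8, 3, 1, 2]
Step 2: Midrank |d_i| (ties get averaged ranks).
ranks: |4|->7.5, |4|->7.5, |3|->5, |7|->9, |3|->5, |2|->2.5, |8|->10, |3|->5, |1|->1, |2|->2.5
Step 3: Attach original signs; sum ranks with positive sign and with negative sign.
W+ = 7.5 + 7.5 + 5 + 9 + 5 + 10 + 1 + 2.5 = 47.5
W- = 2.5 + 5 = 7.5
(Check: W+ + W- = 55 should equal n(n+1)/2 = 55.)
Step 4: Test statistic W = min(W+, W-) = 7.5.
Step 5: Ties in |d|, so use the tie-corrected normal approximation.
        E[W] = n(n+1)/4 = 10*11/4 = 27.5.
        Tie groups: |d|=2 (t=2), |d|=3 (t=3), |d|=4 (t=2); sum(t^3 - t) = 36.
        Var[W] = n(n+1)(2n+1)/24 - sum(t^3-t)/48 = 2310/24 - 36/48 = 95.5.
        z = (W - E[W]) / sqrt(Var[W]) = (7.5 - 27.5) / 9.7724 = -2.0466.
        Two-sided p = 2*Phi(z) = 0.040700.
Step 6: alpha = 0.05. reject H0.

W+ = 47.5, W- = 7.5, W = min = 7.5, p = 0.040700, reject H0.


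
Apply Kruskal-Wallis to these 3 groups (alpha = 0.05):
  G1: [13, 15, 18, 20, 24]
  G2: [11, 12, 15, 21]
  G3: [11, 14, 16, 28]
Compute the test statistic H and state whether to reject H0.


Step 1: Combine all N = 13 observations and assign midranks.
sorted (value, group, rank): (11,G2,1.5), (11,G3,1.5), (12,G2,3), (13,G1,4), (14,G3,5), (15,G1,6.5), (15,G2,6.5), (16,G3,8), (18,G1,9), (20,G1,10), (21,G2,11), (24,G1,12), (28,G3,13)
Step 2: Sum ranks within each group.
R_1 = 41.5 (n_1 = 5)
R_2 = 22 (n_2 = 4)
R_3 = 27.5 (n_3 = 4)
Step 3: H = 12/(N(N+1)) * sum(R_i^2/n_i) - 3(N+1)
     = 12/(13*14) * (41.5^2/5 + 22^2/4 + 27.5^2/4) - 3*14
     = 0.065934 * 654.513 - 42
     = 1.154670.
Step 4: Ties present; correction factor C = 1 - 12/(13^3 - 13) = 0.994505. Corrected H = 1.154670 / 0.994505 = 1.161050.
Step 5: Under H0, H ~ chi^2(2); p-value = 0.559605.
Step 6: alpha = 0.05. fail to reject H0.

H = 1.1610, df = 2, p = 0.559605, fail to reject H0.


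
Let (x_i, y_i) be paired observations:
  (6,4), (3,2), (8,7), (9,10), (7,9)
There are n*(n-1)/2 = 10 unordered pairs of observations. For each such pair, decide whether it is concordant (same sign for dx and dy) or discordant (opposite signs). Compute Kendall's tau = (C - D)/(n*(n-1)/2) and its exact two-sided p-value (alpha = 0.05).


Step 1: Enumerate the 10 unordered pairs (i,j) with i<j and classify each by sign(x_j-x_i) * sign(y_j-y_i).
  (1,2):dx=-3,dy=-2->C; (1,3):dx=+2,dy=+3->C; (1,4):dx=+3,dy=+6->C; (1,5):dx=+1,dy=+5->C
  (2,3):dx=+5,dy=+5->C; (2,4):dx=+6,dy=+8->C; (2,5):dx=+4,dy=+7->C; (3,4):dx=+1,dy=+3->C
  (3,5):dx=-1,dy=+2->D; (4,5):dx=-2,dy=-1->C
Step 2: C = 9, D = 1, total pairs = 10.
Step 3: tau = (C - D)/(n(n-1)/2) = (9 - 1)/10 = 0.800000.
Step 4: Exact two-sided p-value (enumerate n! = 120 permutations of y under H0): p = 0.083333.
Step 5: alpha = 0.05. fail to reject H0.

tau_b = 0.8000 (C=9, D=1), p = 0.083333, fail to reject H0.


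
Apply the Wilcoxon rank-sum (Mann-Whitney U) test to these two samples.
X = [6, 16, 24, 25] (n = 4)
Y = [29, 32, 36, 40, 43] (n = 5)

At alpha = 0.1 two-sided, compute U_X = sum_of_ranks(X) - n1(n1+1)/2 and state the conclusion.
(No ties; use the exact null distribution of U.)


Step 1: Combine and sort all 9 observations; assign midranks.
sorted (value, group): (6,X), (16,X), (24,X), (25,X), (29,Y), (32,Y), (36,Y), (40,Y), (43,Y)
ranks: 6->1, 16->2, 24->3, 25->4, 29->5, 32->6, 36->7, 40->8, 43->9
Step 2: Rank sum for X: R1 = 1 + 2 + 3 + 4 = 10.
Step 3: U_X = R1 - n1(n1+1)/2 = 10 - 4*5/2 = 10 - 10 = 0.
       U_Y = n1*n2 - U_X = 20 - 0 = 20.
Step 4: No ties, so the exact null distribution of U (based on enumerating the C(9,4) = 126 equally likely rank assignments) gives the two-sided p-value.
Step 5: p-value = 0.015873; compare to alpha = 0.1. reject H0.

U_X = 0, p = 0.015873, reject H0 at alpha = 0.1.


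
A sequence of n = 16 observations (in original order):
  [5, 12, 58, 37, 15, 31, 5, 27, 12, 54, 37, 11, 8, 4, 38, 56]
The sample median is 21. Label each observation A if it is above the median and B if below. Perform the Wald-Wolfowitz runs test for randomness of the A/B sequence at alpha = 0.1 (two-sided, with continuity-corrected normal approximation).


Step 1: Compute median = 21; label A = above, B = below.
Labels in order: BBAABABABAABBBAA  (n_A = 8, n_B = 8)
Step 2: Count runs R = 10.
Step 3: Under H0 (random ordering), E[R] = 2*n_A*n_B/(n_A+n_B) + 1 = 2*8*8/16 + 1 = 9.0000.
        Var[R] = 2*n_A*n_B*(2*n_A*n_B - n_A - n_B) / ((n_A+n_B)^2 * (n_A+n_B-1)) = 14336/3840 = 3.7333.
        SD[R] = 1.9322.
Step 4: Continuity-corrected z = (R - 0.5 - E[R]) / SD[R] = (10 - 0.5 - 9.0000) / 1.9322 = 0.2588.
Step 5: Two-sided p-value via normal approximation = 2*(1 - Phi(|z|)) = 0.795809.
Step 6: alpha = 0.1. fail to reject H0.

R = 10, z = 0.2588, p = 0.795809, fail to reject H0.


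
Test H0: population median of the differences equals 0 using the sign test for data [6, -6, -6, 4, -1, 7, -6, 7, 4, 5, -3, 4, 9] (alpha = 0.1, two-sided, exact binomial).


Step 1: Discard zero differences. Original n = 13; n_eff = number of nonzero differences = 13.
Nonzero differences (with sign): +6, -6, -6, +4, -1, +7, -6, +7, +4, +5, -3, +4, +9
Step 2: Count signs: positive = 8, negative = 5.
Step 3: Under H0: P(positive) = 0.5, so the number of positives S ~ Bin(13, 0.5).
Step 4: Two-sided exact p-value = sum of Bin(13,0.5) probabilities at or below the observed probability = 0.581055.
Step 5: alpha = 0.1. fail to reject H0.

n_eff = 13, pos = 8, neg = 5, p = 0.581055, fail to reject H0.


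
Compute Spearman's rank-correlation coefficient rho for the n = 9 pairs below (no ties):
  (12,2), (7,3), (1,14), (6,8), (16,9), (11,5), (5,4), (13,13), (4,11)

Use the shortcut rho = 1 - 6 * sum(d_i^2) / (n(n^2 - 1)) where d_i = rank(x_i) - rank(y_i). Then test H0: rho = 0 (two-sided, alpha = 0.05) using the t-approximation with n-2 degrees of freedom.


Step 1: Rank x and y separately (midranks; no ties here).
rank(x): 12->7, 7->5, 1->1, 6->4, 16->9, 11->6, 5->3, 13->8, 4->2
rank(y): 2->1, 3->2, 14->9, 8->5, 9->6, 5->4, 4->3, 13->8, 11->7
Step 2: d_i = R_x(i) - R_y(i); compute d_i^2.
  (7-1)^2=36, (5-2)^2=9, (1-9)^2=64, (4-5)^2=1, (9-6)^2=9, (6-4)^2=4, (3-3)^2=0, (8-8)^2=0, (2-7)^2=25
sum(d^2) = 148.
Step 3: rho = 1 - 6*148 / (9*(9^2 - 1)) = 1 - 888/720 = -0.233333.
Step 4: Under H0, t = rho * sqrt((n-2)/(1-rho^2)) = -0.6349 ~ t(7).
Step 5: Two-sided p-value from the t-distribution with 7 df = 0.545699.
Step 6: alpha = 0.05. fail to reject H0.

rho = -0.2333, p = 0.545699, fail to reject H0 at alpha = 0.05.


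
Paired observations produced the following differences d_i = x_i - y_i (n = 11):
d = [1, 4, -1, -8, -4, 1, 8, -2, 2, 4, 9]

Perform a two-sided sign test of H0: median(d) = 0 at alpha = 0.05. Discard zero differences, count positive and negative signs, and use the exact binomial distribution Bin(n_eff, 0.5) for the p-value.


Step 1: Discard zero differences. Original n = 11; n_eff = number of nonzero differences = 11.
Nonzero differences (with sign): +1, +4, -1, -8, -4, +1, +8, -2, +2, +4, +9
Step 2: Count signs: positive = 7, negative = 4.
Step 3: Under H0: P(positive) = 0.5, so the number of positives S ~ Bin(11, 0.5).
Step 4: Two-sided exact p-value = sum of Bin(11,0.5) probabilities at or below the observed probability = 0.548828.
Step 5: alpha = 0.05. fail to reject H0.

n_eff = 11, pos = 7, neg = 4, p = 0.548828, fail to reject H0.


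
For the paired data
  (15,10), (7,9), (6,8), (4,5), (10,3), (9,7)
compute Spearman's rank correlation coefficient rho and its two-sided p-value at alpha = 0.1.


Step 1: Rank x and y separately (midranks; no ties here).
rank(x): 15->6, 7->3, 6->2, 4->1, 10->5, 9->4
rank(y): 10->6, 9->5, 8->4, 5->2, 3->1, 7->3
Step 2: d_i = R_x(i) - R_y(i); compute d_i^2.
  (6-6)^2=0, (3-5)^2=4, (2-4)^2=4, (1-2)^2=1, (5-1)^2=16, (4-3)^2=1
sum(d^2) = 26.
Step 3: rho = 1 - 6*26 / (6*(6^2 - 1)) = 1 - 156/210 = 0.257143.
Step 4: Under H0, t = rho * sqrt((n-2)/(1-rho^2)) = 0.5322 ~ t(4).
Step 5: Two-sided p-value from the t-distribution with 4 df = 0.622787.
Step 6: alpha = 0.1. fail to reject H0.

rho = 0.2571, p = 0.622787, fail to reject H0 at alpha = 0.1.


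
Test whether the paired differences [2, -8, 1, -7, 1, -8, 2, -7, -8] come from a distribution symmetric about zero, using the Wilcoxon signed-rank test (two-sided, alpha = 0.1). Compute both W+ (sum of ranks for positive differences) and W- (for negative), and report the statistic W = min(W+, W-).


Step 1: Drop any zero differences (none here) and take |d_i|.
|d| = [2, 8, 1, 7, 1, 8, 2, 7, 8]
Step 2: Midrank |d_i| (ties get averaged ranks).
ranks: |2|->3.5, |8|->8, |1|->1.5, |7|->5.5, |1|->1.5, |8|->8, |2|->3.5, |7|->5.5, |8|->8
Step 3: Attach original signs; sum ranks with positive sign and with negative sign.
W+ = 3.5 + 1.5 + 1.5 + 3.5 = 10
W- = 8 + 5.5 + 8 + 5.5 + 8 = 35
(Check: W+ + W- = 45 should equal n(n+1)/2 = 45.)
Step 4: Test statistic W = min(W+, W-) = 10.
Step 5: Ties in |d|, so use the tie-corrected normal approximation.
        E[W] = n(n+1)/4 = 9*10/4 = 22.5.
        Tie groups: |d|=1 (t=2), |d|=2 (t=2), |d|=7 (t=2), |d|=8 (t=3); sum(t^3 - t) = 42.
        Var[W] = n(n+1)(2n+1)/24 - sum(t^3-t)/48 = 1710/24 - 42/48 = 70.375.
        z = (W - E[W]) / sqrt(Var[W]) = (10 - 22.5) / 8.3890 = -1.4900.
        Two-sided p = 2*Phi(z) = 0.136211.
Step 6: alpha = 0.1. fail to reject H0.

W+ = 10, W- = 35, W = min = 10, p = 0.136211, fail to reject H0.


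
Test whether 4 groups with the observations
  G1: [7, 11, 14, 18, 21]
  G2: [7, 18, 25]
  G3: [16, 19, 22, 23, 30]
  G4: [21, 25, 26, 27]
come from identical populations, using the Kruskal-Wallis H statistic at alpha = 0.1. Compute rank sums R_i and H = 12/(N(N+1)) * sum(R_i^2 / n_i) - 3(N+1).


Step 1: Combine all N = 17 observations and assign midranks.
sorted (value, group, rank): (7,G1,1.5), (7,G2,1.5), (11,G1,3), (14,G1,4), (16,G3,5), (18,G1,6.5), (18,G2,6.5), (19,G3,8), (21,G1,9.5), (21,G4,9.5), (22,G3,11), (23,G3,12), (25,G2,13.5), (25,G4,13.5), (26,G4,15), (27,G4,16), (30,G3,17)
Step 2: Sum ranks within each group.
R_1 = 24.5 (n_1 = 5)
R_2 = 21.5 (n_2 = 3)
R_3 = 53 (n_3 = 5)
R_4 = 54 (n_4 = 4)
Step 3: H = 12/(N(N+1)) * sum(R_i^2/n_i) - 3(N+1)
     = 12/(17*18) * (24.5^2/5 + 21.5^2/3 + 53^2/5 + 54^2/4) - 3*18
     = 0.039216 * 1564.93 - 54
     = 7.369935.
Step 4: Ties present; correction factor C = 1 - 24/(17^3 - 17) = 0.995098. Corrected H = 7.369935 / 0.995098 = 7.406240.
Step 5: Under H0, H ~ chi^2(3); p-value = 0.060017.
Step 6: alpha = 0.1. reject H0.

H = 7.4062, df = 3, p = 0.060017, reject H0.


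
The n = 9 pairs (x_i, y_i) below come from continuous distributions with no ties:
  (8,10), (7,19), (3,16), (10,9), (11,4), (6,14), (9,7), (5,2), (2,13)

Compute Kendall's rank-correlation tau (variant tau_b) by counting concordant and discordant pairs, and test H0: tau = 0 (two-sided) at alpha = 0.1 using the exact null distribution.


Step 1: Enumerate the 36 unordered pairs (i,j) with i<j and classify each by sign(x_j-x_i) * sign(y_j-y_i).
  (1,2):dx=-1,dy=+9->D; (1,3):dx=-5,dy=+6->D; (1,4):dx=+2,dy=-1->D; (1,5):dx=+3,dy=-6->D
  (1,6):dx=-2,dy=+4->D; (1,7):dx=+1,dy=-3->D; (1,8):dx=-3,dy=-8->C; (1,9):dx=-6,dy=+3->D
  (2,3):dx=-4,dy=-3->C; (2,4):dx=+3,dy=-10->D; (2,5):dx=+4,dy=-15->D; (2,6):dx=-1,dy=-5->C
  (2,7):dx=+2,dy=-12->D; (2,8):dx=-2,dy=-17->C; (2,9):dx=-5,dy=-6->C; (3,4):dx=+7,dy=-7->D
  (3,5):dx=+8,dy=-12->D; (3,6):dx=+3,dy=-2->D; (3,7):dx=+6,dy=-9->D; (3,8):dx=+2,dy=-14->D
  (3,9):dx=-1,dy=-3->C; (4,5):dx=+1,dy=-5->D; (4,6):dx=-4,dy=+5->D; (4,7):dx=-1,dy=-2->C
  (4,8):dx=-5,dy=-7->C; (4,9):dx=-8,dy=+4->D; (5,6):dx=-5,dy=+10->D; (5,7):dx=-2,dy=+3->D
  (5,8):dx=-6,dy=-2->C; (5,9):dx=-9,dy=+9->D; (6,7):dx=+3,dy=-7->D; (6,8):dx=-1,dy=-12->C
  (6,9):dx=-4,dy=-1->C; (7,8):dx=-4,dy=-5->C; (7,9):dx=-7,dy=+6->D; (8,9):dx=-3,dy=+11->D
Step 2: C = 12, D = 24, total pairs = 36.
Step 3: tau = (C - D)/(n(n-1)/2) = (12 - 24)/36 = -0.333333.
Step 4: Exact two-sided p-value (enumerate n! = 362880 permutations of y under H0): p = 0.259518.
Step 5: alpha = 0.1. fail to reject H0.

tau_b = -0.3333 (C=12, D=24), p = 0.259518, fail to reject H0.


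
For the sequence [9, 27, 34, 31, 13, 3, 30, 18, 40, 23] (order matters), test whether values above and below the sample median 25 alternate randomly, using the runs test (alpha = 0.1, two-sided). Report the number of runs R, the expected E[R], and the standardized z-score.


Step 1: Compute median = 25; label A = above, B = below.
Labels in order: BAAABBABAB  (n_A = 5, n_B = 5)
Step 2: Count runs R = 7.
Step 3: Under H0 (random ordering), E[R] = 2*n_A*n_B/(n_A+n_B) + 1 = 2*5*5/10 + 1 = 6.0000.
        Var[R] = 2*n_A*n_B*(2*n_A*n_B - n_A - n_B) / ((n_A+n_B)^2 * (n_A+n_B-1)) = 2000/900 = 2.2222.
        SD[R] = 1.4907.
Step 4: Continuity-corrected z = (R - 0.5 - E[R]) / SD[R] = (7 - 0.5 - 6.0000) / 1.4907 = 0.3354.
Step 5: Two-sided p-value via normal approximation = 2*(1 - Phi(|z|)) = 0.737316.
Step 6: alpha = 0.1. fail to reject H0.

R = 7, z = 0.3354, p = 0.737316, fail to reject H0.


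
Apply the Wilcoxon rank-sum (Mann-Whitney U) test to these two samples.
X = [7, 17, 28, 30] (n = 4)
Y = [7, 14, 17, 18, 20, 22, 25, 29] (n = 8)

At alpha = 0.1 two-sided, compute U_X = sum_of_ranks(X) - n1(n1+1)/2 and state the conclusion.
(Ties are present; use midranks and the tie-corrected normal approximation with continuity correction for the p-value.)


Step 1: Combine and sort all 12 observations; assign midranks.
sorted (value, group): (7,X), (7,Y), (14,Y), (17,X), (17,Y), (18,Y), (20,Y), (22,Y), (25,Y), (28,X), (29,Y), (30,X)
ranks: 7->1.5, 7->1.5, 14->3, 17->4.5, 17->4.5, 18->6, 20->7, 22->8, 25->9, 28->10, 29->11, 30->12
Step 2: Rank sum for X: R1 = 1.5 + 4.5 + 10 + 12 = 28.
Step 3: U_X = R1 - n1(n1+1)/2 = 28 - 4*5/2 = 28 - 10 = 18.
       U_Y = n1*n2 - U_X = 32 - 18 = 14.
Step 4: Ties are present, so use the tie-corrected normal approximation (with continuity correction) for the p-value.
Step 5: p-value = 0.798215; compare to alpha = 0.1. fail to reject H0.

U_X = 18, p = 0.798215, fail to reject H0 at alpha = 0.1.


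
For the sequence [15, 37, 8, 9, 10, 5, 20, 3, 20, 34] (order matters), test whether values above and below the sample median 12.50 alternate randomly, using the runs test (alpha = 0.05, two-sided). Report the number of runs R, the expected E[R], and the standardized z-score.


Step 1: Compute median = 12.50; label A = above, B = below.
Labels in order: AABBBBABAA  (n_A = 5, n_B = 5)
Step 2: Count runs R = 5.
Step 3: Under H0 (random ordering), E[R] = 2*n_A*n_B/(n_A+n_B) + 1 = 2*5*5/10 + 1 = 6.0000.
        Var[R] = 2*n_A*n_B*(2*n_A*n_B - n_A - n_B) / ((n_A+n_B)^2 * (n_A+n_B-1)) = 2000/900 = 2.2222.
        SD[R] = 1.4907.
Step 4: Continuity-corrected z = (R + 0.5 - E[R]) / SD[R] = (5 + 0.5 - 6.0000) / 1.4907 = -0.3354.
Step 5: Two-sided p-value via normal approximation = 2*(1 - Phi(|z|)) = 0.737316.
Step 6: alpha = 0.05. fail to reject H0.

R = 5, z = -0.3354, p = 0.737316, fail to reject H0.


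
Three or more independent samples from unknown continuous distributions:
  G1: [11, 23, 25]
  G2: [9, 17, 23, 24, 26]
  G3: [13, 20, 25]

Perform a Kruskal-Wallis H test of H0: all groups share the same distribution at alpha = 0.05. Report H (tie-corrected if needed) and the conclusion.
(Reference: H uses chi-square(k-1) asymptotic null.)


Step 1: Combine all N = 11 observations and assign midranks.
sorted (value, group, rank): (9,G2,1), (11,G1,2), (13,G3,3), (17,G2,4), (20,G3,5), (23,G1,6.5), (23,G2,6.5), (24,G2,8), (25,G1,9.5), (25,G3,9.5), (26,G2,11)
Step 2: Sum ranks within each group.
R_1 = 18 (n_1 = 3)
R_2 = 30.5 (n_2 = 5)
R_3 = 17.5 (n_3 = 3)
Step 3: H = 12/(N(N+1)) * sum(R_i^2/n_i) - 3(N+1)
     = 12/(11*12) * (18^2/3 + 30.5^2/5 + 17.5^2/3) - 3*12
     = 0.090909 * 396.133 - 36
     = 0.012121.
Step 4: Ties present; correction factor C = 1 - 12/(11^3 - 11) = 0.990909. Corrected H = 0.012121 / 0.990909 = 0.012232.
Step 5: Under H0, H ~ chi^2(2); p-value = 0.993902.
Step 6: alpha = 0.05. fail to reject H0.

H = 0.0122, df = 2, p = 0.993902, fail to reject H0.


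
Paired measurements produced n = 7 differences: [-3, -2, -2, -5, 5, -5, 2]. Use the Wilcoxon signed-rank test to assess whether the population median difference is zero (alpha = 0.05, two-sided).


Step 1: Drop any zero differences (none here) and take |d_i|.
|d| = [3, 2, 2, 5, 5, 5, 2]
Step 2: Midrank |d_i| (ties get averaged ranks).
ranks: |3|->4, |2|->2, |2|->2, |5|->6, |5|->6, |5|->6, |2|->2
Step 3: Attach original signs; sum ranks with positive sign and with negative sign.
W+ = 6 + 2 = 8
W- = 4 + 2 + 2 + 6 + 6 = 20
(Check: W+ + W- = 28 should equal n(n+1)/2 = 28.)
Step 4: Test statistic W = min(W+, W-) = 8.
Step 5: Ties in |d|, so use the tie-corrected normal approximation.
        E[W] = n(n+1)/4 = 7*8/4 = 14.
        Tie groups: |d|=2 (t=3), |d|=5 (t=3); sum(t^3 - t) = 48.
        Var[W] = n(n+1)(2n+1)/24 - sum(t^3-t)/48 = 840/24 - 48/48 = 34.
        z = (W - E[W]) / sqrt(Var[W]) = (8 - 14) / 5.8310 = -1.0290.
        Two-sided p = 2*Phi(z) = 0.303484.
Step 6: alpha = 0.05. fail to reject H0.

W+ = 8, W- = 20, W = min = 8, p = 0.303484, fail to reject H0.


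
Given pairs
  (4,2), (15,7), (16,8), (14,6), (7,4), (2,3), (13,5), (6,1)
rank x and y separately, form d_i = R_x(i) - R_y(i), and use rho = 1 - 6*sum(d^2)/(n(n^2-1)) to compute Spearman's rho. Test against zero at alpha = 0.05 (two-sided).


Step 1: Rank x and y separately (midranks; no ties here).
rank(x): 4->2, 15->7, 16->8, 14->6, 7->4, 2->1, 13->5, 6->3
rank(y): 2->2, 7->7, 8->8, 6->6, 4->4, 3->3, 5->5, 1->1
Step 2: d_i = R_x(i) - R_y(i); compute d_i^2.
  (2-2)^2=0, (7-7)^2=0, (8-8)^2=0, (6-6)^2=0, (4-4)^2=0, (1-3)^2=4, (5-5)^2=0, (3-1)^2=4
sum(d^2) = 8.
Step 3: rho = 1 - 6*8 / (8*(8^2 - 1)) = 1 - 48/504 = 0.904762.
Step 4: Under H0, t = rho * sqrt((n-2)/(1-rho^2)) = 5.2034 ~ t(6).
Step 5: Two-sided p-value from the t-distribution with 6 df = 0.002008.
Step 6: alpha = 0.05. reject H0.

rho = 0.9048, p = 0.002008, reject H0 at alpha = 0.05.


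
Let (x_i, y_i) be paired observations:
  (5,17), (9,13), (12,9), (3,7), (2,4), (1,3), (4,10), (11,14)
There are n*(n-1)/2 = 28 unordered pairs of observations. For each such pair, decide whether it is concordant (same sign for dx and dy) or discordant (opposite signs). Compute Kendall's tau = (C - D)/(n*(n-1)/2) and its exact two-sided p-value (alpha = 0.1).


Step 1: Enumerate the 28 unordered pairs (i,j) with i<j and classify each by sign(x_j-x_i) * sign(y_j-y_i).
  (1,2):dx=+4,dy=-4->D; (1,3):dx=+7,dy=-8->D; (1,4):dx=-2,dy=-10->C; (1,5):dx=-3,dy=-13->C
  (1,6):dx=-4,dy=-14->C; (1,7):dx=-1,dy=-7->C; (1,8):dx=+6,dy=-3->D; (2,3):dx=+3,dy=-4->D
  (2,4):dx=-6,dy=-6->C; (2,5):dx=-7,dy=-9->C; (2,6):dx=-8,dy=-10->C; (2,7):dx=-5,dy=-3->C
  (2,8):dx=+2,dy=+1->C; (3,4):dx=-9,dy=-2->C; (3,5):dx=-10,dy=-5->C; (3,6):dx=-11,dy=-6->C
  (3,7):dx=-8,dy=+1->D; (3,8):dx=-1,dy=+5->D; (4,5):dx=-1,dy=-3->C; (4,6):dx=-2,dy=-4->C
  (4,7):dx=+1,dy=+3->C; (4,8):dx=+8,dy=+7->C; (5,6):dx=-1,dy=-1->C; (5,7):dx=+2,dy=+6->C
  (5,8):dx=+9,dy=+10->C; (6,7):dx=+3,dy=+7->C; (6,8):dx=+10,dy=+11->C; (7,8):dx=+7,dy=+4->C
Step 2: C = 22, D = 6, total pairs = 28.
Step 3: tau = (C - D)/(n(n-1)/2) = (22 - 6)/28 = 0.571429.
Step 4: Exact two-sided p-value (enumerate n! = 40320 permutations of y under H0): p = 0.061012.
Step 5: alpha = 0.1. reject H0.

tau_b = 0.5714 (C=22, D=6), p = 0.061012, reject H0.


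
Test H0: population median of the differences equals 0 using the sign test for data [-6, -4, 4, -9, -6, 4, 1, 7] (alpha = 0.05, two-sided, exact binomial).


Step 1: Discard zero differences. Original n = 8; n_eff = number of nonzero differences = 8.
Nonzero differences (with sign): -6, -4, +4, -9, -6, +4, +1, +7
Step 2: Count signs: positive = 4, negative = 4.
Step 3: Under H0: P(positive) = 0.5, so the number of positives S ~ Bin(8, 0.5).
Step 4: Two-sided exact p-value = sum of Bin(8,0.5) probabilities at or below the observed probability = 1.000000.
Step 5: alpha = 0.05. fail to reject H0.

n_eff = 8, pos = 4, neg = 4, p = 1.000000, fail to reject H0.


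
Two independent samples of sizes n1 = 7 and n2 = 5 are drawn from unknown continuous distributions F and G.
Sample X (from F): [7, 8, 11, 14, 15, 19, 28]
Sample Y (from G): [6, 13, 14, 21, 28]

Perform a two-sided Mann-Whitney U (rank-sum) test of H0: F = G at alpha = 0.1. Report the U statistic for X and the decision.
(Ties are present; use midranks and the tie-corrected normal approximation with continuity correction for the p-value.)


Step 1: Combine and sort all 12 observations; assign midranks.
sorted (value, group): (6,Y), (7,X), (8,X), (11,X), (13,Y), (14,X), (14,Y), (15,X), (19,X), (21,Y), (28,X), (28,Y)
ranks: 6->1, 7->2, 8->3, 11->4, 13->5, 14->6.5, 14->6.5, 15->8, 19->9, 21->10, 28->11.5, 28->11.5
Step 2: Rank sum for X: R1 = 2 + 3 + 4 + 6.5 + 8 + 9 + 11.5 = 44.
Step 3: U_X = R1 - n1(n1+1)/2 = 44 - 7*8/2 = 44 - 28 = 16.
       U_Y = n1*n2 - U_X = 35 - 16 = 19.
Step 4: Ties are present, so use the tie-corrected normal approximation (with continuity correction) for the p-value.
Step 5: p-value = 0.870542; compare to alpha = 0.1. fail to reject H0.

U_X = 16, p = 0.870542, fail to reject H0 at alpha = 0.1.


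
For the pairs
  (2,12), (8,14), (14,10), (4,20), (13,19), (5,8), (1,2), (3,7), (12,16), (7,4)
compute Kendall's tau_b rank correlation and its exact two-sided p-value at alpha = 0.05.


Step 1: Enumerate the 45 unordered pairs (i,j) with i<j and classify each by sign(x_j-x_i) * sign(y_j-y_i).
  (1,2):dx=+6,dy=+2->C; (1,3):dx=+12,dy=-2->D; (1,4):dx=+2,dy=+8->C; (1,5):dx=+11,dy=+7->C
  (1,6):dx=+3,dy=-4->D; (1,7):dx=-1,dy=-10->C; (1,8):dx=+1,dy=-5->D; (1,9):dx=+10,dy=+4->C
  (1,10):dx=+5,dy=-8->D; (2,3):dx=+6,dy=-4->D; (2,4):dx=-4,dy=+6->D; (2,5):dx=+5,dy=+5->C
  (2,6):dx=-3,dy=-6->C; (2,7):dx=-7,dy=-12->C; (2,8):dx=-5,dy=-7->C; (2,9):dx=+4,dy=+2->C
  (2,10):dx=-1,dy=-10->C; (3,4):dx=-10,dy=+10->D; (3,5):dx=-1,dy=+9->D; (3,6):dx=-9,dy=-2->C
  (3,7):dx=-13,dy=-8->C; (3,8):dx=-11,dy=-3->C; (3,9):dx=-2,dy=+6->D; (3,10):dx=-7,dy=-6->C
  (4,5):dx=+9,dy=-1->D; (4,6):dx=+1,dy=-12->D; (4,7):dx=-3,dy=-18->C; (4,8):dx=-1,dy=-13->C
  (4,9):dx=+8,dy=-4->D; (4,10):dx=+3,dy=-16->D; (5,6):dx=-8,dy=-11->C; (5,7):dx=-12,dy=-17->C
  (5,8):dx=-10,dy=-12->C; (5,9):dx=-1,dy=-3->C; (5,10):dx=-6,dy=-15->C; (6,7):dx=-4,dy=-6->C
  (6,8):dx=-2,dy=-1->C; (6,9):dx=+7,dy=+8->C; (6,10):dx=+2,dy=-4->D; (7,8):dx=+2,dy=+5->C
  (7,9):dx=+11,dy=+14->C; (7,10):dx=+6,dy=+2->C; (8,9):dx=+9,dy=+9->C; (8,10):dx=+4,dy=-3->D
  (9,10):dx=-5,dy=-12->C
Step 2: C = 30, D = 15, total pairs = 45.
Step 3: tau = (C - D)/(n(n-1)/2) = (30 - 15)/45 = 0.333333.
Step 4: Exact two-sided p-value (enumerate n! = 3628800 permutations of y under H0): p = 0.216373.
Step 5: alpha = 0.05. fail to reject H0.

tau_b = 0.3333 (C=30, D=15), p = 0.216373, fail to reject H0.


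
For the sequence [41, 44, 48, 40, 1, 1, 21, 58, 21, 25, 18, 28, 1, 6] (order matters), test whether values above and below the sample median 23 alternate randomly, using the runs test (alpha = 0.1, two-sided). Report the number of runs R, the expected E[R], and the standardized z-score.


Step 1: Compute median = 23; label A = above, B = below.
Labels in order: AAAABBBABABABB  (n_A = 7, n_B = 7)
Step 2: Count runs R = 8.
Step 3: Under H0 (random ordering), E[R] = 2*n_A*n_B/(n_A+n_B) + 1 = 2*7*7/14 + 1 = 8.0000.
        Var[R] = 2*n_A*n_B*(2*n_A*n_B - n_A - n_B) / ((n_A+n_B)^2 * (n_A+n_B-1)) = 8232/2548 = 3.2308.
        SD[R] = 1.7974.
Step 4: R = E[R], so z = 0 with no continuity correction.
Step 5: Two-sided p-value via normal approximation = 2*(1 - Phi(|z|)) = 1.000000.
Step 6: alpha = 0.1. fail to reject H0.

R = 8, z = 0.0000, p = 1.000000, fail to reject H0.


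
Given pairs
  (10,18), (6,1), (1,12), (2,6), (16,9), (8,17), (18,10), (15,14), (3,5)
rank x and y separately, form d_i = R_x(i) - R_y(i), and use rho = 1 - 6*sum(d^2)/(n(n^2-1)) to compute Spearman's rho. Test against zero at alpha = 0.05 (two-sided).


Step 1: Rank x and y separately (midranks; no ties here).
rank(x): 10->6, 6->4, 1->1, 2->2, 16->8, 8->5, 18->9, 15->7, 3->3
rank(y): 18->9, 1->1, 12->6, 6->3, 9->4, 17->8, 10->5, 14->7, 5->2
Step 2: d_i = R_x(i) - R_y(i); compute d_i^2.
  (6-9)^2=9, (4-1)^2=9, (1-6)^2=25, (2-3)^2=1, (8-4)^2=16, (5-8)^2=9, (9-5)^2=16, (7-7)^2=0, (3-2)^2=1
sum(d^2) = 86.
Step 3: rho = 1 - 6*86 / (9*(9^2 - 1)) = 1 - 516/720 = 0.283333.
Step 4: Under H0, t = rho * sqrt((n-2)/(1-rho^2)) = 0.7817 ~ t(7).
Step 5: Two-sided p-value from the t-distribution with 7 df = 0.460030.
Step 6: alpha = 0.05. fail to reject H0.

rho = 0.2833, p = 0.460030, fail to reject H0 at alpha = 0.05.
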